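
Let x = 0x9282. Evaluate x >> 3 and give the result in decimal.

4688

0x9282 = 1001001010000010
shift right by 3 → 0001001001010000 = 4688
(equivalently, floor(37506 / 8))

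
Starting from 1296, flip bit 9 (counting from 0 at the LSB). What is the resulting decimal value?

1808

x = 010100010000
bit 9 is currently 0; toggle it via x ^ (1 << 9) = x ^ 512
→ 011100010000 = 1808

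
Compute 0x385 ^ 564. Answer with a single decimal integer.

433

0x385 = 1110000101
564 = 1000110100
XOR → 0110110001 = 433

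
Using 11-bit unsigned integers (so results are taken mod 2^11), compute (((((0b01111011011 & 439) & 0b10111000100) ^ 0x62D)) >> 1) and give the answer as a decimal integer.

982

0b01111011011 = 01111011011
439 = 00110110111
→ & → 00110010011 = 403
0b10111000100 = 10111000100
→ & → 00110000000 = 384
0x62D = 11000101101
→ ^ → 11110101101 = 1965
→ >> 1 → 01111010110 = 982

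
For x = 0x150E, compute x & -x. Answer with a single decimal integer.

x = 1010100001110 = 5390
-x (two's complement) = …0101011110010
AND   = 0000000000010 = 2
(x & -x isolates the lowest set bit of x.)

2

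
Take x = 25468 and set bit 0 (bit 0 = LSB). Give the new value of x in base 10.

x = 110001101111100
bit 0 is currently 0; set it via x | (1 << 0) = x | 1
→ 110001101111101 = 25469

25469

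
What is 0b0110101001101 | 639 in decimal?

3967

a = 110101001101
639 = 001001111111
 OR → 111101111111 = 3967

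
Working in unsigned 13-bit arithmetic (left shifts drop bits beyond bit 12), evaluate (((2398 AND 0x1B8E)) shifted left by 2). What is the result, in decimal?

2398 = 0100101011110
0x1B8E = 1101110001110
→ AND → 0100100001110 = 2318
→ shifted left by 2 (mod 2^13) → 0010000111000 = 1080

1080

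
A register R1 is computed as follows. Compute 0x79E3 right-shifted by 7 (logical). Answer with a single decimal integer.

0x79E3 = 111100111100011
shift right by 7 → 000000011110011 = 243
(equivalently, floor(31203 / 128))

243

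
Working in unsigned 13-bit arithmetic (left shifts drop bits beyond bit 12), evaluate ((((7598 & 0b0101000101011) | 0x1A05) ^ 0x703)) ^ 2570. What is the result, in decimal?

5926

7598 = 1110110101110
0b0101000101011 = 0101000101011
→ & → 0100000101010 = 2090
0x1A05 = 1101000000101
→ | → 1101000101111 = 6703
0x703 = 0011100000011
→ ^ → 1110100101100 = 7468
2570 = 0101000001010
→ ^ → 1011100100110 = 5926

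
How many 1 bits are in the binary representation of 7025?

7025 = 1101101110001
Count the 1s: 1 + 1 + 1 + 1 + 1 + 1 + 1 + 1 = 8

8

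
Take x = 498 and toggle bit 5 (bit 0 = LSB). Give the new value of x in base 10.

x = 111110010
bit 5 is currently 1; toggle it via x ^ (1 << 5) = x ^ 32
→ 111010010 = 466

466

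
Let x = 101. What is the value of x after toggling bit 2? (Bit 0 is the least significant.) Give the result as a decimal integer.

x = 01100101
bit 2 is currently 1; toggle it via x ^ (1 << 2) = x ^ 4
→ 01100001 = 97

97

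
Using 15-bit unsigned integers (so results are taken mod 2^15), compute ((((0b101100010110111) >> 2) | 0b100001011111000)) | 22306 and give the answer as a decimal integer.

22527

0b101100010110111 = 101100010110111
→ >> 2 → 001011000101101 = 5677
0b100001011111000 = 100001011111000
→ | → 101011011111101 = 22269
22306 = 101011100100010
→ | → 101011111111111 = 22527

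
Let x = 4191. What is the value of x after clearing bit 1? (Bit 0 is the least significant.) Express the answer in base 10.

x = 1000001011111
bit 1 is currently 1; clear it via x & ~(1 << 1) = x & ~2
→ 1000001011101 = 4189

4189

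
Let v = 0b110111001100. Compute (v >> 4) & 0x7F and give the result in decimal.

92

v = 110111001100
Shift right by 4: 11011100
Mask low 7 bits: 1011100 = 92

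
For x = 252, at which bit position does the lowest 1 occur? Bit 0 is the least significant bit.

252 = 11111100
Trailing zeros: 2, so the lowest set bit is bit 2 (value 4).

2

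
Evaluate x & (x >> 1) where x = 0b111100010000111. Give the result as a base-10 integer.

14339

x = 111100010000111 = 30855
x>>1 = 011110001000011
AND  = 011100000000011 = 14339
(x & (x >> 1) has a 1 wherever x has two consecutive 1 bits.)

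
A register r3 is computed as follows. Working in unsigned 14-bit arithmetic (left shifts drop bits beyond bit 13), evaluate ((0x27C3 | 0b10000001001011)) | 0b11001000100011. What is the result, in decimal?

14315

0x27C3 = 10011111000011
0b10000001001011 = 10000001001011
→ | → 10011111001011 = 10187
0b11001000100011 = 11001000100011
→ | → 11011111101011 = 14315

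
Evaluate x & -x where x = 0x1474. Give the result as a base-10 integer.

x = 1010001110100 = 5236
-x (two's complement) = …0101110001100
AND   = 0000000000100 = 4
(x & -x isolates the lowest set bit of x.)

4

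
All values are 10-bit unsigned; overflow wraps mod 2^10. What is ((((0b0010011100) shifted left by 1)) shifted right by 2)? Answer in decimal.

78

0b0010011100 = 0010011100
→ shifted left by 1 (mod 2^10) → 0100111000 = 312
→ shifted right by 2 → 0001001110 = 78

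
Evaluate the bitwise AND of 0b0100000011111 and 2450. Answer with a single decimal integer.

a = 100000011111
2450 = 100110010010
AND → 100000010010 = 2066

2066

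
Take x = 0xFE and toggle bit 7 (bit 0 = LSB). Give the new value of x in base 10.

126

x = 11111110
bit 7 is currently 1; toggle it via x ^ (1 << 7) = x ^ 128
→ 01111110 = 126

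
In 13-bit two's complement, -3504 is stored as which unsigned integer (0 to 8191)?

4688

3504 in 13 bits: 0110110110000
Invert: 1001001001111
Add 1:  1001001010000 = 4688
(Check: 2^13 - 3504 = 8192 - 3504 = 4688.)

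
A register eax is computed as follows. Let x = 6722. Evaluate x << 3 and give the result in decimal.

53776

6722 = 0001101001000010
shift left by 3 → 1101001000010000 = 53776
(equivalently, 6722 × 2^3 = 6722 × 8)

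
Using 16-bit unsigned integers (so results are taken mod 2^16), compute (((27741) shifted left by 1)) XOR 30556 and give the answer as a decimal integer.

45030

27741 = 0110110001011101
→ shifted left by 1 (mod 2^16) → 1101100010111010 = 55482
30556 = 0111011101011100
→ XOR → 1010111111100110 = 45030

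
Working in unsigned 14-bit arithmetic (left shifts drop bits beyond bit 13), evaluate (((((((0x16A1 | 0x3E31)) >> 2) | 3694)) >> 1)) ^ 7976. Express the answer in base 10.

6367

0x16A1 = 01011010100001
0x3E31 = 11111000110001
→ | → 11111010110001 = 16049
→ >> 2 → 00111110101100 = 4012
3694 = 00111001101110
→ | → 00111111101110 = 4078
→ >> 1 → 00011111110111 = 2039
7976 = 01111100101000
→ ^ → 01100011011111 = 6367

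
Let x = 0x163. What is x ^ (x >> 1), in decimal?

x = 101100011 = 355
x>>1 = 010110001
XOR  = 111010010 = 466
(x ^ (x >> 1) gives the standard binary-reflected Gray code of x.)

466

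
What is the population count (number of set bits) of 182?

5

182 = 10110110
Count the 1s: 1 + 1 + 1 + 1 + 1 = 5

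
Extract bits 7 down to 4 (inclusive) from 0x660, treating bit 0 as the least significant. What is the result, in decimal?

6

v = 0011001100000
Shift right by 4: 001100110
Mask low 4 bits: 0110 = 6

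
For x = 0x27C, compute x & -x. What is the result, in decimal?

x = 1001111100 = 636
-x (two's complement) = …0110000100
AND   = 0000000100 = 4
(x & -x isolates the lowest set bit of x.)

4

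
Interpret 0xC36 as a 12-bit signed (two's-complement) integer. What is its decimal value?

-970

pattern = 110000110110 (MSB is 1 ⇒ negative)
Invert: 001111001001, add 1 → 001111001010 = 970, so the value is -970.
(Equivalently: 3126 - 2^12 = 3126 - 4096 = -970.)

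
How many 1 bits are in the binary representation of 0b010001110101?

6

n = 10001110101
Count the 1s: 1 + 1 + 1 + 1 + 1 + 1 = 6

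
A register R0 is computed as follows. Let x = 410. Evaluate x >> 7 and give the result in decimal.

3

410 = 110011010
shift right by 7 → 000000011 = 3
(equivalently, floor(410 / 128))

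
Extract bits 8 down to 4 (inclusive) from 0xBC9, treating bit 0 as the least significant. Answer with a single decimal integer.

28

v = 101111001001
Shift right by 4: 10111100
Mask low 5 bits: 11100 = 28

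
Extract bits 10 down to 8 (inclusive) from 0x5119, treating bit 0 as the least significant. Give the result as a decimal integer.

1

v = 101000100011001
Shift right by 8: 1010001
Mask low 3 bits: 001 = 1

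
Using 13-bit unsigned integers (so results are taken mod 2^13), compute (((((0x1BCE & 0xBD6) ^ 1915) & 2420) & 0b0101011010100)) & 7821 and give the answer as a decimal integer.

2052

0x1BCE = 1101111001110
0xBD6 = 0101111010110
→ & → 0101111000110 = 3014
1915 = 0011101111011
→ ^ → 0110010111101 = 3261
2420 = 0100101110100
→ & → 0100000110100 = 2100
0b0101011010100 = 0101011010100
→ & → 0100000010100 = 2068
7821 = 1111010001101
→ & → 0100000000100 = 2052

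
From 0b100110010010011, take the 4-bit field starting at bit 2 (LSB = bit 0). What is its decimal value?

v = 100110010010011
Shift right by 2: 1001100100100
Mask low 4 bits: 0100 = 4

4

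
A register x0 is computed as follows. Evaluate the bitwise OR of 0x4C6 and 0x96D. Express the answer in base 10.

3567

0x4C6 = 010011000110
0x96D = 100101101101
 OR → 110111101111 = 3567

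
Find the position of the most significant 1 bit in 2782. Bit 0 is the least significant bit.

2782 = 101011011110
The topmost 1 is at position 11 (since 2^11 = 2048 ≤ 2782 < 4096).

11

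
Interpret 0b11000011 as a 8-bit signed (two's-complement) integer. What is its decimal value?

pattern = 11000011 (MSB is 1 ⇒ negative)
Invert: 00111100, add 1 → 00111101 = 61, so the value is -61.
(Equivalently: 195 - 2^8 = 195 - 256 = -61.)

-61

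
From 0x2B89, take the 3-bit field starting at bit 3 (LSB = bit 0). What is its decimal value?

v = 10101110001001
Shift right by 3: 10101110001
Mask low 3 bits: 001 = 1

1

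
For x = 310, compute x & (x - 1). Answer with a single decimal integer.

308

x = 100110110 = 310
x - 1 = 100110101
AND   = 100110100 = 308
(x & (x - 1) clears the lowest set bit of x.)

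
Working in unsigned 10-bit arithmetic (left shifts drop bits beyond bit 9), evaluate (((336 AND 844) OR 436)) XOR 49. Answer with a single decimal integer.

336 = 0101010000
844 = 1101001100
→ AND → 0101000000 = 320
436 = 0110110100
→ OR → 0111110100 = 500
49 = 0000110001
→ XOR → 0111000101 = 453

453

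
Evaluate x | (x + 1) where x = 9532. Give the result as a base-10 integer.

x = 10010100111100 = 9532
x + 1 = 10010100111101
OR    = 10010100111101 = 9533
(x | (x + 1) sets the lowest cleared bit.)

9533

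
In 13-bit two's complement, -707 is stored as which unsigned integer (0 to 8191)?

707 in 13 bits: 0001011000011
Invert: 1110100111100
Add 1:  1110100111101 = 7485
(Check: 2^13 - 707 = 8192 - 707 = 7485.)

7485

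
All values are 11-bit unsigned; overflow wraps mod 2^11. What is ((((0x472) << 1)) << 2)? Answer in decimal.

912

0x472 = 10001110010
→ << 1 (mod 2^11) → 00011100100 = 228
→ << 2 (mod 2^11) → 01110010000 = 912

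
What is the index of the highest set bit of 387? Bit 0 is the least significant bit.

8

387 = 110000011
The topmost 1 is at position 8 (since 2^8 = 256 ≤ 387 < 512).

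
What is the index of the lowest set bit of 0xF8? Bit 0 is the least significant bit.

3

0xF8 = 11111000
Trailing zeros: 3, so the lowest set bit is bit 3 (value 8).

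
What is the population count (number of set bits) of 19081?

19081 = 100101010001001
Count the 1s: 1 + 1 + 1 + 1 + 1 + 1 = 6

6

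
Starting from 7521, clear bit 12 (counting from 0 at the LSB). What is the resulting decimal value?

3425

x = 1110101100001
bit 12 is currently 1; clear it via x & ~(1 << 12) = x & ~4096
→ 0110101100001 = 3425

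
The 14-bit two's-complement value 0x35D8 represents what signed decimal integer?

-2600

pattern = 11010111011000 (MSB is 1 ⇒ negative)
Invert: 00101000100111, add 1 → 00101000101000 = 2600, so the value is -2600.
(Equivalently: 13784 - 2^14 = 13784 - 16384 = -2600.)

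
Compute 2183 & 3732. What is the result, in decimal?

2183 = 100010000111
3732 = 111010010100
AND → 100010000100 = 2180

2180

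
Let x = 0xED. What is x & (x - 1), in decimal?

236

x = 11101101 = 237
x - 1 = 11101100
AND   = 11101100 = 236
(x & (x - 1) clears the lowest set bit of x.)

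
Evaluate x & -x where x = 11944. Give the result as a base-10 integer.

8

x = 10111010101000 = 11944
-x (two's complement) = …01000101011000
AND   = 00000000001000 = 8
(x & -x isolates the lowest set bit of x.)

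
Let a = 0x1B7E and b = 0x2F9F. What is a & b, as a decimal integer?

2846

0x1B7E = 01101101111110
0x2F9F = 10111110011111
AND → 00101100011110 = 2846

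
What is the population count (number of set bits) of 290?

290 = 100100010
Count the 1s: 1 + 1 + 1 = 3

3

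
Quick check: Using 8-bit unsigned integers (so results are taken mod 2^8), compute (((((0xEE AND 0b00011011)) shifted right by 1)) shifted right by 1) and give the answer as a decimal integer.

0xEE = 11101110
0b00011011 = 00011011
→ AND → 00001010 = 10
→ shifted right by 1 → 00000101 = 5
→ shifted right by 1 → 00000010 = 2

2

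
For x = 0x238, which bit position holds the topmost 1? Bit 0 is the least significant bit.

9

0x238 = 1000111000
The topmost 1 is at position 9 (since 2^9 = 512 ≤ 568 < 1024).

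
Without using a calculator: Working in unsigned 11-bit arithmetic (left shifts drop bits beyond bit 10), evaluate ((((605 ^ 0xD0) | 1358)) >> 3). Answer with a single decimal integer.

605 = 01001011101
0xD0 = 00011010000
→ ^ → 01010001101 = 653
1358 = 10101001110
→ | → 11111001111 = 1999
→ >> 3 → 00011111001 = 249

249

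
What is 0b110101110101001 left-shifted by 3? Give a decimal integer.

x = 000110101110101001
shift left by 3 → 110101110101001000 = 220488
(equivalently, 27561 × 2^3 = 27561 × 8)

220488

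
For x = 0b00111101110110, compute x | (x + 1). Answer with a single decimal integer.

3959

x = 111101110110 = 3958
x + 1 = 111101110111
OR    = 111101110111 = 3959
(x | (x + 1) sets the lowest cleared bit.)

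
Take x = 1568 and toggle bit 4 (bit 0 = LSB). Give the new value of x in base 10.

x = 011000100000
bit 4 is currently 0; toggle it via x ^ (1 << 4) = x ^ 16
→ 011000110000 = 1584

1584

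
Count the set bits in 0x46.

3

0x46 = 1000110
Count the 1s: 1 + 1 + 1 = 3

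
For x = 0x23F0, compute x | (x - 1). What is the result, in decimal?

9215

x = 10001111110000 = 9200
x - 1 = 10001111101111
OR    = 10001111111111 = 9215
(x | (x - 1) sets all bits below the lowest set bit.)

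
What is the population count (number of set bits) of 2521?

2521 = 100111011001
Count the 1s: 1 + 1 + 1 + 1 + 1 + 1 + 1 = 7

7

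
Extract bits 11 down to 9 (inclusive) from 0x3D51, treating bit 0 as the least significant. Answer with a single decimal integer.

6

v = 11110101010001
Shift right by 9: 11110
Mask low 3 bits: 110 = 6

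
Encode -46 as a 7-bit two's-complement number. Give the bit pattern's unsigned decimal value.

46 in 7 bits: 0101110
Invert: 1010001
Add 1:  1010010 = 82
(Check: 2^7 - 46 = 128 - 46 = 82.)

82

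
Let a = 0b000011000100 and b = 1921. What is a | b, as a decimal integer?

a = 00011000100
1921 = 11110000001
 OR → 11111000101 = 1989

1989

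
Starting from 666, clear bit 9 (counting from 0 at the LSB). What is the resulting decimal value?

x = 1010011010
bit 9 is currently 1; clear it via x & ~(1 << 9) = x & ~512
→ 0010011010 = 154

154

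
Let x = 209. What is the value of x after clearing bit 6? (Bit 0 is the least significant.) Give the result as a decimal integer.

145

x = 00011010001
bit 6 is currently 1; clear it via x & ~(1 << 6) = x & ~64
→ 00010010001 = 145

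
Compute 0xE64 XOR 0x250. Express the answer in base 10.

3124

0xE64 = 111001100100
0x250 = 001001010000
XOR → 110000110100 = 3124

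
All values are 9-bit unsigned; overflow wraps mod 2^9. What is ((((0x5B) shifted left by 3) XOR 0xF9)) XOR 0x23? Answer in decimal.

0x5B = 001011011
→ shifted left by 3 (mod 2^9) → 011011000 = 216
0xF9 = 011111001
→ XOR → 000100001 = 33
0x23 = 000100011
→ XOR → 000000010 = 2

2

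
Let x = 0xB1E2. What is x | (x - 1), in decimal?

45539

x = 1011000111100010 = 45538
x - 1 = 1011000111100001
OR    = 1011000111100011 = 45539
(x | (x - 1) sets all bits below the lowest set bit.)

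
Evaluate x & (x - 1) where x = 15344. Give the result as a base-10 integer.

x = 11101111110000 = 15344
x - 1 = 11101111101111
AND   = 11101111100000 = 15328
(x & (x - 1) clears the lowest set bit of x.)

15328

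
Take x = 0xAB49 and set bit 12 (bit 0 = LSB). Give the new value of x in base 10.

x = 1010101101001001
bit 12 is currently 0; set it via x | (1 << 12) = x | 4096
→ 1011101101001001 = 47945

47945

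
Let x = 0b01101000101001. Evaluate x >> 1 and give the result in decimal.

3348

x = 1101000101001
shift right by 1 → 0110100010100 = 3348
(equivalently, floor(6697 / 2))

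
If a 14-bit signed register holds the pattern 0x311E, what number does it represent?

-3810

pattern = 11000100011110 (MSB is 1 ⇒ negative)
Invert: 00111011100001, add 1 → 00111011100010 = 3810, so the value is -3810.
(Equivalently: 12574 - 2^14 = 12574 - 16384 = -3810.)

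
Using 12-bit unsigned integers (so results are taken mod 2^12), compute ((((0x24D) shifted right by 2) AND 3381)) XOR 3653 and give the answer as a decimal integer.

0x24D = 001001001101
→ shifted right by 2 → 000010010011 = 147
3381 = 110100110101
→ AND → 000000010001 = 17
3653 = 111001000101
→ XOR → 111001010100 = 3668

3668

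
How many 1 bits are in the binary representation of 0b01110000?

n = 1110000
Count the 1s: 1 + 1 + 1 = 3

3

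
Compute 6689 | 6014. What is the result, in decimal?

8063

6689 = 1101000100001
6014 = 1011101111110
 OR → 1111101111111 = 8063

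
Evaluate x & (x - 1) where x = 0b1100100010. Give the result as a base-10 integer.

800

x = 1100100010 = 802
x - 1 = 1100100001
AND   = 1100100000 = 800
(x & (x - 1) clears the lowest set bit of x.)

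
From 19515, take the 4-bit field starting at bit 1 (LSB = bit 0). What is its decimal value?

13

v = 100110000111011
Shift right by 1: 10011000011101
Mask low 4 bits: 1101 = 13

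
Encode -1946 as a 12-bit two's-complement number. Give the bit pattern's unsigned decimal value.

1946 in 12 bits: 011110011010
Invert: 100001100101
Add 1:  100001100110 = 2150
(Check: 2^12 - 1946 = 4096 - 1946 = 2150.)

2150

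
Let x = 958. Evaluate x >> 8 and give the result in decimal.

3

958 = 1110111110
shift right by 8 → 0000000011 = 3
(equivalently, floor(958 / 256))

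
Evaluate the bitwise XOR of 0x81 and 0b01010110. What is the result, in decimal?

215

0x81 = 10000001
b = 01010110
XOR → 11010111 = 215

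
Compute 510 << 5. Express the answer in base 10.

16320

510 = 00000111111110
shift left by 5 → 11111111000000 = 16320
(equivalently, 510 × 2^5 = 510 × 32)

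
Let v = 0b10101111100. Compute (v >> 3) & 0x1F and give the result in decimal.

15

v = 10101111100
Shift right by 3: 10101111
Mask low 5 bits: 01111 = 15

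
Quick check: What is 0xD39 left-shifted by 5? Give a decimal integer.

108320

0xD39 = 00000110100111001
shift left by 5 → 11010011100100000 = 108320
(equivalently, 3385 × 2^5 = 3385 × 32)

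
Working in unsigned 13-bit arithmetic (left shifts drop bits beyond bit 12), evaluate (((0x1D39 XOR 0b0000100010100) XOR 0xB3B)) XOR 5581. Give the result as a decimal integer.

731

0x1D39 = 1110100111001
0b0000100010100 = 0000100010100
→ XOR → 1110000101101 = 7213
0xB3B = 0101100111011
→ XOR → 1011100010110 = 5910
5581 = 1010111001101
→ XOR → 0001011011011 = 731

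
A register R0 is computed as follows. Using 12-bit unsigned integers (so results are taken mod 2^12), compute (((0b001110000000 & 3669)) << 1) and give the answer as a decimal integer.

1024

0b001110000000 = 001110000000
3669 = 111001010101
→ & → 001000000000 = 512
→ << 1 (mod 2^12) → 010000000000 = 1024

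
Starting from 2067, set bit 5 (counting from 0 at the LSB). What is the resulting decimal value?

2099

x = 100000010011
bit 5 is currently 0; set it via x | (1 << 5) = x | 32
→ 100000110011 = 2099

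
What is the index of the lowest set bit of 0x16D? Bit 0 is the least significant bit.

0x16D = 101101101
Trailing zeros: 0, so the lowest set bit is bit 0 (value 1).

0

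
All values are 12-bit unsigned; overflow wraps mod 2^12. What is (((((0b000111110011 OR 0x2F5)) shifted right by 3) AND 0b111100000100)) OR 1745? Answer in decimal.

1749

0b000111110011 = 000111110011
0x2F5 = 001011110101
→ OR → 001111110111 = 1015
→ shifted right by 3 → 000001111110 = 126
0b111100000100 = 111100000100
→ AND → 000000000100 = 4
1745 = 011011010001
→ OR → 011011010101 = 1749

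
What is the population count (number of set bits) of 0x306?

4

0x306 = 1100000110
Count the 1s: 1 + 1 + 1 + 1 = 4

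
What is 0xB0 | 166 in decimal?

0xB0 = 10110000
166 = 10100110
 OR → 10110110 = 182

182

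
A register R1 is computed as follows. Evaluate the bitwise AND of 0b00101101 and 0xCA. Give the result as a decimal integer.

8

a = 00101101
0xCA = 11001010
AND → 00001000 = 8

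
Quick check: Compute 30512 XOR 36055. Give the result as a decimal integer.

30512 = 0111011100110000
36055 = 1000110011010111
XOR → 1111101111100111 = 64487

64487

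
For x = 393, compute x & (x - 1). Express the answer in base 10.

392

x = 110001001 = 393
x - 1 = 110001000
AND   = 110001000 = 392
(x & (x - 1) clears the lowest set bit of x.)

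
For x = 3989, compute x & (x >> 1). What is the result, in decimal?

x = 111110010101 = 3989
x>>1 = 011111001010
AND  = 011110000000 = 1920
(x & (x >> 1) has a 1 wherever x has two consecutive 1 bits.)

1920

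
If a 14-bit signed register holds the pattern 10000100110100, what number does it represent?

-7884

pattern = 10000100110100 (MSB is 1 ⇒ negative)
Invert: 01111011001011, add 1 → 01111011001100 = 7884, so the value is -7884.
(Equivalently: 8500 - 2^14 = 8500 - 16384 = -7884.)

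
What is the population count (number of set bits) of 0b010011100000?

4

n = 10011100000
Count the 1s: 1 + 1 + 1 + 1 = 4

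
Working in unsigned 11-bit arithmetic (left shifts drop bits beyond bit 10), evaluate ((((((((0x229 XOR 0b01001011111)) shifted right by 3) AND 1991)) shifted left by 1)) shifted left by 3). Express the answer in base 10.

0x229 = 01000101001
0b01001011111 = 01001011111
→ XOR → 00001110110 = 118
→ shifted right by 3 → 00000001110 = 14
1991 = 11111000111
→ AND → 00000000110 = 6
→ shifted left by 1 (mod 2^11) → 00000001100 = 12
→ shifted left by 3 (mod 2^11) → 00001100000 = 96

96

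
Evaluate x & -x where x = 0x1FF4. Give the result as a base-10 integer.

4

x = 1111111110100 = 8180
-x (two's complement) = …0000000001100
AND   = 0000000000100 = 4
(x & -x isolates the lowest set bit of x.)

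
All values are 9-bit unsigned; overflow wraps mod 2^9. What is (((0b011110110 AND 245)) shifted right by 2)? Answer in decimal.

0b011110110 = 011110110
245 = 011110101
→ AND → 011110100 = 244
→ shifted right by 2 → 000111101 = 61

61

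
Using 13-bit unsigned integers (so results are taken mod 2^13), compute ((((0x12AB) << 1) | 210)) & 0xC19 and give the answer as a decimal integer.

1040

0x12AB = 1001010101011
→ << 1 (mod 2^13) → 0010101010110 = 1366
210 = 0000011010010
→ | → 0010111010110 = 1494
0xC19 = 0110000011001
→ & → 0010000010000 = 1040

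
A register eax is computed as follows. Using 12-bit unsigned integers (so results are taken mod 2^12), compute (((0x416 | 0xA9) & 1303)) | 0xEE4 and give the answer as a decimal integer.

0x416 = 010000010110
0xA9 = 000010101001
→ | → 010010111111 = 1215
1303 = 010100010111
→ & → 010000010111 = 1047
0xEE4 = 111011100100
→ | → 111011110111 = 3831

3831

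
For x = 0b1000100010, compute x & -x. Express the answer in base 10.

x = 1000100010 = 546
-x (two's complement) = …0111011110
AND   = 0000000010 = 2
(x & -x isolates the lowest set bit of x.)

2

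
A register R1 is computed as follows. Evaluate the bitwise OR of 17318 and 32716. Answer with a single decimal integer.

17318 = 100001110100110
32716 = 111111111001100
 OR → 111111111101110 = 32750

32750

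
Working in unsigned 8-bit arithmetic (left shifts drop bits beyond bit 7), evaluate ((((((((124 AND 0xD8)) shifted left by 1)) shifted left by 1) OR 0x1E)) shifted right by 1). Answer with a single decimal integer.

63

124 = 01111100
0xD8 = 11011000
→ AND → 01011000 = 88
→ shifted left by 1 (mod 2^8) → 10110000 = 176
→ shifted left by 1 (mod 2^8) → 01100000 = 96
0x1E = 00011110
→ OR → 01111110 = 126
→ shifted right by 1 → 00111111 = 63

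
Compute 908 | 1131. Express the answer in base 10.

908 = 01110001100
1131 = 10001101011
 OR → 11111101111 = 2031

2031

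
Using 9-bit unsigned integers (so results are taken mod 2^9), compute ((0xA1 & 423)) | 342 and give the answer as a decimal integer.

0xA1 = 010100001
423 = 110100111
→ & → 010100001 = 161
342 = 101010110
→ | → 111110111 = 503

503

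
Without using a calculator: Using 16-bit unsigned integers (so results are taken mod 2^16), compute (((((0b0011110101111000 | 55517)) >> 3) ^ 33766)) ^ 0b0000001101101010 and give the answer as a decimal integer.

0b0011110101111000 = 0011110101111000
55517 = 1101100011011101
→ | → 1111110111111101 = 65021
→ >> 3 → 0001111110111111 = 8127
33766 = 1000001111100110
→ ^ → 1001110001011001 = 40025
0b0000001101101010 = 0000001101101010
→ ^ → 1001111100110011 = 40755

40755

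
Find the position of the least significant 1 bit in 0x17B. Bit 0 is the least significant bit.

0

0x17B = 101111011
Trailing zeros: 0, so the lowest set bit is bit 0 (value 1).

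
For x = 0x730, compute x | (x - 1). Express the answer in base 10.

1855

x = 11100110000 = 1840
x - 1 = 11100101111
OR    = 11100111111 = 1855
(x | (x - 1) sets all bits below the lowest set bit.)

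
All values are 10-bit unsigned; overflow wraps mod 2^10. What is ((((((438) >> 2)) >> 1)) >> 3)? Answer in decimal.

438 = 0110110110
→ >> 2 → 0001101101 = 109
→ >> 1 → 0000110110 = 54
→ >> 3 → 0000000110 = 6

6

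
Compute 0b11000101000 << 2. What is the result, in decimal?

6304

x = 0011000101000
shift left by 2 → 1100010100000 = 6304
(equivalently, 1576 × 2^2 = 1576 × 4)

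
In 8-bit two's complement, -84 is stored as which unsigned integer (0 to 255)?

84 in 8 bits: 01010100
Invert: 10101011
Add 1:  10101100 = 172
(Check: 2^8 - 84 = 256 - 84 = 172.)

172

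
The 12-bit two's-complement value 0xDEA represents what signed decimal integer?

pattern = 110111101010 (MSB is 1 ⇒ negative)
Invert: 001000010101, add 1 → 001000010110 = 534, so the value is -534.
(Equivalently: 3562 - 2^12 = 3562 - 4096 = -534.)

-534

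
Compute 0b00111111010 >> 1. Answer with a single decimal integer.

x = 111111010
shift right by 1 → 011111101 = 253
(equivalently, floor(506 / 2))

253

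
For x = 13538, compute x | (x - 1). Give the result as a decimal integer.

x = 11010011100010 = 13538
x - 1 = 11010011100001
OR    = 11010011100011 = 13539
(x | (x - 1) sets all bits below the lowest set bit.)

13539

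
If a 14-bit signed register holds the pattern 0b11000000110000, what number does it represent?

pattern = 11000000110000 (MSB is 1 ⇒ negative)
Invert: 00111111001111, add 1 → 00111111010000 = 4048, so the value is -4048.
(Equivalently: 12336 - 2^14 = 12336 - 16384 = -4048.)

-4048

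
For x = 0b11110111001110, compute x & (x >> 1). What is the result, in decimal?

7366

x = 11110111001110 = 15822
x>>1 = 01111011100111
AND  = 01110011000110 = 7366
(x & (x >> 1) has a 1 wherever x has two consecutive 1 bits.)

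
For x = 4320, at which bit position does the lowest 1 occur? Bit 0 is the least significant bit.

4320 = 1000011100000
Trailing zeros: 5, so the lowest set bit is bit 5 (value 32).

5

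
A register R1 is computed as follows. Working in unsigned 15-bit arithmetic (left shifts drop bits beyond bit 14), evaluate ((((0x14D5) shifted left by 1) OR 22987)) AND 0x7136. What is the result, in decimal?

0x14D5 = 001010011010101
→ shifted left by 1 (mod 2^15) → 010100110101010 = 10666
22987 = 101100111001011
→ OR → 111100111101011 = 31211
0x7136 = 111000100110110
→ AND → 111000100100010 = 28962

28962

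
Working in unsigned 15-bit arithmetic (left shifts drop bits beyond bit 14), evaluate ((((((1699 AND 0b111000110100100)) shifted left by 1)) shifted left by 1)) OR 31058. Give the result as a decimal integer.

1699 = 000011010100011
0b111000110100100 = 111000110100100
→ AND → 000000010100000 = 160
→ shifted left by 1 (mod 2^15) → 000000101000000 = 320
→ shifted left by 1 (mod 2^15) → 000001010000000 = 640
31058 = 111100101010010
→ OR → 111101111010010 = 31698

31698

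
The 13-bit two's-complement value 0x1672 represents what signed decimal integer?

-2446

pattern = 1011001110010 (MSB is 1 ⇒ negative)
Invert: 0100110001101, add 1 → 0100110001110 = 2446, so the value is -2446.
(Equivalently: 5746 - 2^13 = 5746 - 8192 = -2446.)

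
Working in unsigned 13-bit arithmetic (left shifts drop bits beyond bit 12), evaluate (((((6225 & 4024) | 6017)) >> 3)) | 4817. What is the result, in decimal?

5107

6225 = 1100001010001
4024 = 0111110111000
→ & → 0100000010000 = 2064
6017 = 1011110000001
→ | → 1111110010001 = 8081
→ >> 3 → 0001111110010 = 1010
4817 = 1001011010001
→ | → 1001111110011 = 5107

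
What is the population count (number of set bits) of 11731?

11731 = 10110111010011
Count the 1s: 1 + 1 + 1 + 1 + 1 + 1 + 1 + 1 + 1 = 9

9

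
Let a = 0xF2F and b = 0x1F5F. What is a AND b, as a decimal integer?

0xF2F = 0111100101111
0x1F5F = 1111101011111
AND → 0111100001111 = 3855

3855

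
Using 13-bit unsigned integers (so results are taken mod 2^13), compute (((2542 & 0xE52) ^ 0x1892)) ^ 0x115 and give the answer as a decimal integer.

2542 = 0100111101110
0xE52 = 0111001010010
→ & → 0100001000010 = 2114
0x1892 = 1100010010010
→ ^ → 1000011010000 = 4304
0x115 = 0000100010101
→ ^ → 1000111000101 = 4549

4549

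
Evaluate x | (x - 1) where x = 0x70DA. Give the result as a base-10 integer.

x = 111000011011010 = 28890
x - 1 = 111000011011001
OR    = 111000011011011 = 28891
(x | (x - 1) sets all bits below the lowest set bit.)

28891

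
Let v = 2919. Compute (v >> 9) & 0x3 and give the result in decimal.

1

v = 101101100111
Shift right by 9: 101
Mask low 2 bits: 01 = 1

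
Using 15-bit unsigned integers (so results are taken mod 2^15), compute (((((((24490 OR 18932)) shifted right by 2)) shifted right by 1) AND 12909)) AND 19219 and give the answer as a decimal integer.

24490 = 101111110101010
18932 = 100100111110100
→ OR → 101111111111110 = 24574
→ shifted right by 2 → 001011111111111 = 6143
→ shifted right by 1 → 000101111111111 = 3071
12909 = 011001001101101
→ AND → 000001001101101 = 621
19219 = 100101100010011
→ AND → 000001000000001 = 513

513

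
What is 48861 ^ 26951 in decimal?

48861 = 1011111011011101
26951 = 0110100101000111
XOR → 1101011110011010 = 55194

55194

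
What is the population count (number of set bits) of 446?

446 = 110111110
Count the 1s: 1 + 1 + 1 + 1 + 1 + 1 + 1 = 7

7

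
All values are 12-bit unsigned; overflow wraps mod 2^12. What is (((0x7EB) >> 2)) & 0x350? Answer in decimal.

336

0x7EB = 011111101011
→ >> 2 → 000111111010 = 506
0x350 = 001101010000
→ & → 000101010000 = 336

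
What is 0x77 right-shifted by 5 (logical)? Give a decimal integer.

0x77 = 1110111
shift right by 5 → 0000011 = 3
(equivalently, floor(119 / 32))

3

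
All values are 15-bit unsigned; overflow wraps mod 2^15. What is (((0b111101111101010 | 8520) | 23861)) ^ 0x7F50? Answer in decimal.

0b111101111101010 = 111101111101010
8520 = 010000101001000
→ | → 111101111101010 = 31722
23861 = 101110100110101
→ | → 111111111111111 = 32767
0x7F50 = 111111101010000
→ ^ → 000000010101111 = 175

175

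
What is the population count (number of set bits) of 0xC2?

3

0xC2 = 11000010
Count the 1s: 1 + 1 + 1 = 3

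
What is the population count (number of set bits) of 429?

6

429 = 110101101
Count the 1s: 1 + 1 + 1 + 1 + 1 + 1 = 6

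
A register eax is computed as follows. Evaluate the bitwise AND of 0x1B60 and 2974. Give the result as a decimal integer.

2816

0x1B60 = 1101101100000
2974 = 0101110011110
AND → 0101100000000 = 2816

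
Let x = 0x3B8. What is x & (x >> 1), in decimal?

408

x = 1110111000 = 952
x>>1 = 0111011100
AND  = 0110011000 = 408
(x & (x >> 1) has a 1 wherever x has two consecutive 1 bits.)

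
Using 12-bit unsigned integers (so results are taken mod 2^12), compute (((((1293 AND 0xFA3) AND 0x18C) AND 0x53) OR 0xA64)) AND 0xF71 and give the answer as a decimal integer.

2656

1293 = 010100001101
0xFA3 = 111110100011
→ AND → 010100000001 = 1281
0x18C = 000110001100
→ AND → 000100000000 = 256
0x53 = 000001010011
→ AND → 000000000000 = 0
0xA64 = 101001100100
→ OR → 101001100100 = 2660
0xF71 = 111101110001
→ AND → 101001100000 = 2656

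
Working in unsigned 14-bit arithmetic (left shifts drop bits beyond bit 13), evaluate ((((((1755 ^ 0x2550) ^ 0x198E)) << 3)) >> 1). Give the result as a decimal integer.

2068

1755 = 00011011011011
0x2550 = 10010101010000
→ ^ → 10001110001011 = 9099
0x198E = 01100110001110
→ ^ → 11101000000101 = 14853
→ << 3 (mod 2^14) → 01000000101000 = 4136
→ >> 1 → 00100000010100 = 2068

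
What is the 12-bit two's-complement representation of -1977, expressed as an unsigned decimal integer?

2119

1977 in 12 bits: 011110111001
Invert: 100001000110
Add 1:  100001000111 = 2119
(Check: 2^12 - 1977 = 4096 - 1977 = 2119.)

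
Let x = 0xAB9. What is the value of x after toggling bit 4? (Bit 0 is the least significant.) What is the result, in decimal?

2729

x = 101010111001
bit 4 is currently 1; toggle it via x ^ (1 << 4) = x ^ 16
→ 101010101001 = 2729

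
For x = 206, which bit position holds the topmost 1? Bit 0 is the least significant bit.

206 = 11001110
The topmost 1 is at position 7 (since 2^7 = 128 ≤ 206 < 256).

7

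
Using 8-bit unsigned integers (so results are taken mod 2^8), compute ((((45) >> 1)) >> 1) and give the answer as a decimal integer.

11

45 = 00101101
→ >> 1 → 00010110 = 22
→ >> 1 → 00001011 = 11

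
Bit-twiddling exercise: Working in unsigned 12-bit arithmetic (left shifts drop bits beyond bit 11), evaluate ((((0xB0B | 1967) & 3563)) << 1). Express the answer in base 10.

2902

0xB0B = 101100001011
1967 = 011110101111
→ | → 111110101111 = 4015
3563 = 110111101011
→ & → 110110101011 = 3499
→ << 1 (mod 2^12) → 101101010110 = 2902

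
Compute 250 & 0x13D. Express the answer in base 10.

56

250 = 011111010
0x13D = 100111101
AND → 000111000 = 56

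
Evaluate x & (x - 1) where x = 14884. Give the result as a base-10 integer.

14880

x = 11101000100100 = 14884
x - 1 = 11101000100011
AND   = 11101000100000 = 14880
(x & (x - 1) clears the lowest set bit of x.)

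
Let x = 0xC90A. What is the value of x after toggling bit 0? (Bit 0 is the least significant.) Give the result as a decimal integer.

51467

x = 1100100100001010
bit 0 is currently 0; toggle it via x ^ (1 << 0) = x ^ 1
→ 1100100100001011 = 51467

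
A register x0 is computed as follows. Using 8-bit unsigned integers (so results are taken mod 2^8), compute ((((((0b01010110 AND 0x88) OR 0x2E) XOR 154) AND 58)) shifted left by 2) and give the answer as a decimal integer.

0b01010110 = 01010110
0x88 = 10001000
→ AND → 00000000 = 0
0x2E = 00101110
→ OR → 00101110 = 46
154 = 10011010
→ XOR → 10110100 = 180
58 = 00111010
→ AND → 00110000 = 48
→ shifted left by 2 (mod 2^8) → 11000000 = 192

192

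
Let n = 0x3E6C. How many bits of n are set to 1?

0x3E6C = 11111001101100
Count the 1s: 1 + 1 + 1 + 1 + 1 + 1 + 1 + 1 + 1 = 9

9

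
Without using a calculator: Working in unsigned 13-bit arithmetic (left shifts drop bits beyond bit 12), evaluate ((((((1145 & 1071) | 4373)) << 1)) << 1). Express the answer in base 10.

1145 = 0010001111001
1071 = 0010000101111
→ & → 0010000101001 = 1065
4373 = 1000100010101
→ | → 1010100111101 = 5437
→ << 1 (mod 2^13) → 0101001111010 = 2682
→ << 1 (mod 2^13) → 1010011110100 = 5364

5364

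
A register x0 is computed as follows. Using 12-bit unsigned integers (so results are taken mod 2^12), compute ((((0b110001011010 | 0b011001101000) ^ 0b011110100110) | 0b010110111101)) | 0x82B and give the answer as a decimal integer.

3583

0b110001011010 = 110001011010
0b011001101000 = 011001101000
→ | → 111001111010 = 3706
0b011110100110 = 011110100110
→ ^ → 100111011100 = 2524
0b010110111101 = 010110111101
→ | → 110111111101 = 3581
0x82B = 100000101011
→ | → 110111111111 = 3583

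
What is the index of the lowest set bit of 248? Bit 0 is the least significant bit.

248 = 11111000
Trailing zeros: 3, so the lowest set bit is bit 3 (value 8).

3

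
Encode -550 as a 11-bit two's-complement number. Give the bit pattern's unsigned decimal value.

550 in 11 bits: 01000100110
Invert: 10111011001
Add 1:  10111011010 = 1498
(Check: 2^11 - 550 = 2048 - 550 = 1498.)

1498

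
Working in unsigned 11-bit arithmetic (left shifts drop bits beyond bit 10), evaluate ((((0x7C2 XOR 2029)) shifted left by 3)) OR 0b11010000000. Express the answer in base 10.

0x7C2 = 11111000010
2029 = 11111101101
→ XOR → 00000101111 = 47
→ shifted left by 3 (mod 2^11) → 00101111000 = 376
0b11010000000 = 11010000000
→ OR → 11111111000 = 2040

2040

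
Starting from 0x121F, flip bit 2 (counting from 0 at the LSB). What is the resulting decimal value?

4635

x = 1001000011111
bit 2 is currently 1; toggle it via x ^ (1 << 2) = x ^ 4
→ 1001000011011 = 4635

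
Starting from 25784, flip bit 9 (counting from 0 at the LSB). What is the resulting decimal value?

26296

x = 110010010111000
bit 9 is currently 0; toggle it via x ^ (1 << 9) = x ^ 512
→ 110011010111000 = 26296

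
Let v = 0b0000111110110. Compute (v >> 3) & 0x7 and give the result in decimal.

6

v = 0000111110110
Shift right by 3: 0000111110
Mask low 3 bits: 110 = 6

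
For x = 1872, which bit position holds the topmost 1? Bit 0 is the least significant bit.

10

1872 = 11101010000
The topmost 1 is at position 10 (since 2^10 = 1024 ≤ 1872 < 2048).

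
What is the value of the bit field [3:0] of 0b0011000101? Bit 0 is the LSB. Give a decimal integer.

v = 0011000101
Shift right by 0: 0011000101
Mask low 4 bits: 0101 = 5

5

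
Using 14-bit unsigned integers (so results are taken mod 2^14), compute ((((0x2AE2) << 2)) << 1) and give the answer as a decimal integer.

5904

0x2AE2 = 10101011100010
→ << 2 (mod 2^14) → 10101110001000 = 11144
→ << 1 (mod 2^14) → 01011100010000 = 5904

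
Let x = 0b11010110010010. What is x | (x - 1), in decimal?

13715

x = 11010110010010 = 13714
x - 1 = 11010110010001
OR    = 11010110010011 = 13715
(x | (x - 1) sets all bits below the lowest set bit.)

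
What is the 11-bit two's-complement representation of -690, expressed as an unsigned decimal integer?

1358

690 in 11 bits: 01010110010
Invert: 10101001101
Add 1:  10101001110 = 1358
(Check: 2^11 - 690 = 2048 - 690 = 1358.)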